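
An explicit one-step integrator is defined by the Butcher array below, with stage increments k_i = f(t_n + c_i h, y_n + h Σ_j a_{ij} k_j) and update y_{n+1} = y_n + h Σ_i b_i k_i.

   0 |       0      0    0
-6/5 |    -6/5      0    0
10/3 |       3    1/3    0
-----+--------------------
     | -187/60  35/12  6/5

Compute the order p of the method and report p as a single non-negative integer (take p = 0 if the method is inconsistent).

b = (-187/60, 35/12, 6/5)
c = (0, -6/5, 10/3)
Ac = (0, 0, -2/5)
Σ b_i: (-187/60)·1 + 35/12·1 + 6/5·1 = 1 ✓
b·c: 35/12·(-6/5) + 6/5·10/3 = 1/2 ✓
b·c²: 35/12·36/25 + 6/5·100/9 = 263/15 ≠ 1/3 ⇒ order 2.
b·Ac: 6/5·(-2/5) = -12/25 ≠ 1/6

2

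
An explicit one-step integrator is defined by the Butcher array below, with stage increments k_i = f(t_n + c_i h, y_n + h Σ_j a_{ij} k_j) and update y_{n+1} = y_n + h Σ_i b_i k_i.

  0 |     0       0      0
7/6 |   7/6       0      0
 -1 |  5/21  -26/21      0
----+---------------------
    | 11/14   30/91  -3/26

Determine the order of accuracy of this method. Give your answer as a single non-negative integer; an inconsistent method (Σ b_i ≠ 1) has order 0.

3

b = (11/14, 30/91, -3/26)
c = (0, 7/6, -1)
Ac = (0, 0, -13/9)
Σ b_i: 11/14·1 + 30/91·1 + (-3/26)·1 = 1 ✓
b·c: 30/91·7/6 + (-3/26)·(-1) = 1/2 ✓
b·c²: 30/91·49/36 + (-3/26)·1 = 1/3 ✓
b·Ac: (-3/26)·(-13/9) = 1/6 ✓; 3 stages ⇒ order 3.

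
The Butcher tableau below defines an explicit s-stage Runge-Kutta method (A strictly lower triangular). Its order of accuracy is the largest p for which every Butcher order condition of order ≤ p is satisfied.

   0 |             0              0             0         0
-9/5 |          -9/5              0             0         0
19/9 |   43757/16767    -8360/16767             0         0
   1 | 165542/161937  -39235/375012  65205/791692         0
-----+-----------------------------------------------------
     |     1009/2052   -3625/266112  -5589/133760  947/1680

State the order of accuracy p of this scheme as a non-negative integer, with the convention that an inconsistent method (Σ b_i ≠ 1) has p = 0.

4

b = (1009/2052, -3625/266112, -5589/133760, 947/1680)
c = (0, -9/5, 19/9, 1)
Ac = (0, 0, 1672/1863, 343/947)
Σ b_i: 1009/2052·1 + (-3625/266112)·1 + (-5589/133760)·1 + 947/1680·1 = 1 ✓
b·c: (-3625/266112)·(-9/5) + (-5589/133760)·19/9 + 947/1680·1 = 1/2 ✓
b·c²: (-3625/266112)·81/25 + (-5589/133760)·361/81 + 947/1680·1 = 1/3 ✓
b·Ac: (-5589/133760)·1672/1863 + 947/1680·343/947 = 1/6 ✓
b·c³: (-3625/266112)·(-729/125) + (-5589/133760)·6859/729 + 947/1680·1 = 1/4 ✓
b·(c∘Ac): (-5589/133760)·31768/16767 + 947/1680·343/947 = 1/8 ✓
b·Ac²: (-5589/133760)·(-1672/1035) + 947/1680·133/4735 = 1/12 ✓
b·A²c: 947/1680·70/947 = 1/24 ✓; 4 stages ⇒ order 4.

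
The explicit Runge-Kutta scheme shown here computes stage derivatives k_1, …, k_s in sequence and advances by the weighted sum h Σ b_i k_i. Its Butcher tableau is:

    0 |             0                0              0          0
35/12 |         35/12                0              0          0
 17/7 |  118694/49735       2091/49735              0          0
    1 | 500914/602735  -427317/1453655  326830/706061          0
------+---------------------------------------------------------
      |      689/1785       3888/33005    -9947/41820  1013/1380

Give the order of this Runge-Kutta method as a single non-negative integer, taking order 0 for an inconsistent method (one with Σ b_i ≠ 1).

4

b = (689/1785, 3888/33005, -9947/41820, 1013/1380)
c = (0, 35/12, 17/7, 1)
Ac = (0, 0, 697/5684, 1081/4052)
Σ b_i: 689/1785·1 + 3888/33005·1 + (-9947/41820)·1 + 1013/1380·1 = 1 ✓
b·c: 3888/33005·35/12 + (-9947/41820)·17/7 + 1013/1380·1 = 1/2 ✓
b·c²: 3888/33005·1225/144 + (-9947/41820)·289/49 + 1013/1380·1 = 1/3 ✓
b·Ac: (-9947/41820)·697/5684 + 1013/1380·1081/4052 = 1/6 ✓
b·c³: 3888/33005·42875/1728 + (-9947/41820)·4913/343 + 1013/1380·1 = 1/4 ✓
b·(c∘Ac): (-9947/41820)·11849/39788 + 1013/1380·1081/4052 = 1/8 ✓
b·Ac²: (-9947/41820)·3485/9744 + 1013/1380·11155/48624 = 1/12 ✓
b·A²c: 1013/1380·115/2026 = 1/24 ✓; 4 stages ⇒ order 4.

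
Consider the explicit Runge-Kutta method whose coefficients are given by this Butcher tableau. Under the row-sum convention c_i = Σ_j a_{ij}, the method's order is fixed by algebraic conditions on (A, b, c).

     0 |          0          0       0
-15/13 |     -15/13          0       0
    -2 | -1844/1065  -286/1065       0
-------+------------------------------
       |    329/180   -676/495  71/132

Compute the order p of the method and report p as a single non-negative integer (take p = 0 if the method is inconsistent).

b = (329/180, -676/495, 71/132)
c = (0, -15/13, -2)
Ac = (0, 0, 22/71)
Σ b_i: 329/180·1 + (-676/495)·1 + 71/132·1 = 1 ✓
b·c: (-676/495)·(-15/13) + 71/132·(-2) = 1/2 ✓
b·c²: (-676/495)·225/169 + 71/132·4 = 1/3 ✓
b·Ac: 71/132·22/71 = 1/6 ✓; 3 stages ⇒ order 3.

3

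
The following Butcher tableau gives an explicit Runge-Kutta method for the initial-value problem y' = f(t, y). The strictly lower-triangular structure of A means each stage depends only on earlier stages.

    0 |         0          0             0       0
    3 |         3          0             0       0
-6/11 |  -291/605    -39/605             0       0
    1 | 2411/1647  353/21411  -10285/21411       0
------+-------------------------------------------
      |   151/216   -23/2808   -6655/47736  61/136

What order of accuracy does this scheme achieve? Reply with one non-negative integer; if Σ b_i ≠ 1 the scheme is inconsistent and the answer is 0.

b = (151/216, -23/2808, -6655/47736, 61/136)
c = (0, 3, -6/11, 1)
Ac = (0, 0, -117/605, 19/61)
Σ b_i: 151/216·1 + (-23/2808)·1 + (-6655/47736)·1 + 61/136·1 = 1 ✓
b·c: (-23/2808)·3 + (-6655/47736)·(-6/11) + 61/136·1 = 1/2 ✓
b·c²: (-23/2808)·9 + (-6655/47736)·36/121 + 61/136·1 = 1/3 ✓
b·Ac: (-6655/47736)·(-117/605) + 61/136·19/61 = 1/6 ✓
b·c³: (-23/2808)·27 + (-6655/47736)·(-216/1331) + 61/136·1 = 1/4 ✓
b·(c∘Ac): (-6655/47736)·702/6655 + 61/136·19/61 = 1/8 ✓
b·Ac²: (-6655/47736)·(-351/605) + 61/136·1/183 = 1/12 ✓
b·A²c: 61/136·17/183 = 1/24 ✓; 4 stages ⇒ order 4.

4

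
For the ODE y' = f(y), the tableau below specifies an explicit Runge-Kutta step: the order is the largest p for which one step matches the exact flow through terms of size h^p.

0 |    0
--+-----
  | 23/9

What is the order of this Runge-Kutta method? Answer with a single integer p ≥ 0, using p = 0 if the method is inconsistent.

b = (23/9)
c = (0)
Σ b_i: 23/9·1 = 23/9 ≠ 1 ⇒ order 0.

0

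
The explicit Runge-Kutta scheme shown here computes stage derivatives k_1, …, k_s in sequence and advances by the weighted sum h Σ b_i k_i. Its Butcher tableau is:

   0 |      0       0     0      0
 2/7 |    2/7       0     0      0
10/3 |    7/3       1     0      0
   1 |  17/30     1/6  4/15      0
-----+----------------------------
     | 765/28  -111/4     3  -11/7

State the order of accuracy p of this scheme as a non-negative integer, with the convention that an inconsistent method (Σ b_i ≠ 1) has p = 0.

b = (765/28, -111/4, 3, -11/7)
c = (0, 2/7, 10/3, 1)
Ac = (0, 0, 2/7, 59/63)
Σ b_i: 765/28·1 + (-111/4)·1 + 3·1 + (-11/7)·1 = 1 ✓
b·c: (-111/4)·2/7 + 3·10/3 + (-11/7)·1 = 1/2 ✓
b·c²: (-111/4)·4/49 + 3·100/9 + (-11/7)·1 = 4336/147 ≠ 1/3 ⇒ order 2.
b·Ac: 3·2/7 + (-11/7)·59/63 = -271/441 ≠ 1/6

2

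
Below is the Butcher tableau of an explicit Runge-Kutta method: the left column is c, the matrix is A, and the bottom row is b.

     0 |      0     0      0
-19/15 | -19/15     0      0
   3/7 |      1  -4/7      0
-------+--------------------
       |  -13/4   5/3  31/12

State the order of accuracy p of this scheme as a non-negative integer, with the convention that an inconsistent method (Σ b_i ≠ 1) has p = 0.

1

b = (-13/4, 5/3, 31/12)
c = (0, -19/15, 3/7)
Ac = (0, 0, 76/105)
Σ b_i: (-13/4)·1 + 5/3·1 + 31/12·1 = 1 ✓
b·c: 5/3·(-19/15) + 31/12·3/7 = -253/252 ≠ 1/2 ⇒ order 1.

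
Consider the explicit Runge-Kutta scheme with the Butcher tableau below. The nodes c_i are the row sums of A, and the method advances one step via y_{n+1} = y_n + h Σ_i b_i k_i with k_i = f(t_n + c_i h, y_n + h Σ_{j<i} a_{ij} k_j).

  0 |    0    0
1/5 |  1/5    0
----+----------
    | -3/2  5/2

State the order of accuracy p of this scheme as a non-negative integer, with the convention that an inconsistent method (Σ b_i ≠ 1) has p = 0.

b = (-3/2, 5/2)
c = (0, 1/5)
Σ b_i: (-3/2)·1 + 5/2·1 = 1 ✓
b·c: 5/2·1/5 = 1/2 ✓; 2 stages ⇒ order 2.

2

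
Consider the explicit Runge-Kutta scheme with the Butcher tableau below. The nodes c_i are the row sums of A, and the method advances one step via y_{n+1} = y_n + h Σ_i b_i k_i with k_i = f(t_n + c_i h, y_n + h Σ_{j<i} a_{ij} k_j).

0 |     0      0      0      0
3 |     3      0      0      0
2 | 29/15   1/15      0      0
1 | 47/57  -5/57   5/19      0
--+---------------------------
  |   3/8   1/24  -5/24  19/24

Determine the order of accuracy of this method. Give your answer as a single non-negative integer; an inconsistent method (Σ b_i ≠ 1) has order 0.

b = (3/8, 1/24, -5/24, 19/24)
c = (0, 3, 2, 1)
Ac = (0, 0, 1/5, 5/19)
Σ b_i: 3/8·1 + 1/24·1 + (-5/24)·1 + 19/24·1 = 1 ✓
b·c: 1/24·3 + (-5/24)·2 + 19/24·1 = 1/2 ✓
b·c²: 1/24·9 + (-5/24)·4 + 19/24·1 = 1/3 ✓
b·Ac: (-5/24)·1/5 + 19/24·5/19 = 1/6 ✓
b·c³: 1/24·27 + (-5/24)·8 + 19/24·1 = 1/4 ✓
b·(c∘Ac): (-5/24)·2/5 + 19/24·5/19 = 1/8 ✓
b·Ac²: (-5/24)·3/5 + 19/24·5/19 = 1/12 ✓
b·A²c: 19/24·1/19 = 1/24 ✓; 4 stages ⇒ order 4.

4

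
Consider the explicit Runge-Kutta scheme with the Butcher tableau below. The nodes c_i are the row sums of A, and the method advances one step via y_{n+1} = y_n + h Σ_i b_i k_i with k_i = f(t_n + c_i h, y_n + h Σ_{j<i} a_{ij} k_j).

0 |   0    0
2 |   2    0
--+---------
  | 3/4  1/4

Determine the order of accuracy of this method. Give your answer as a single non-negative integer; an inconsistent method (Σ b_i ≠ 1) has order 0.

b = (3/4, 1/4)
c = (0, 2)
Σ b_i: 3/4·1 + 1/4·1 = 1 ✓
b·c: 1/4·2 = 1/2 ✓; 2 stages ⇒ order 2.

2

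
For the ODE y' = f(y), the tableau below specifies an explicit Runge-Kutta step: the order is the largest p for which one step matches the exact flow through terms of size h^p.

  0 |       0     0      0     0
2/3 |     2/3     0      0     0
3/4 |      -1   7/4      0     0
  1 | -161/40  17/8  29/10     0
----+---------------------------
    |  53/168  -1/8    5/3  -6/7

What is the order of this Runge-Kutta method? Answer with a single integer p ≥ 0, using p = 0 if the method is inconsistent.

b = (53/168, -1/8, 5/3, -6/7)
c = (0, 2/3, 3/4, 1)
Ac = (0, 0, 7/6, 431/120)
Σ b_i: 53/168·1 + (-1/8)·1 + 5/3·1 + (-6/7)·1 = 1 ✓
b·c: (-1/8)·2/3 + 5/3·3/4 + (-6/7)·1 = 13/42 ≠ 1/2 ⇒ order 1.

1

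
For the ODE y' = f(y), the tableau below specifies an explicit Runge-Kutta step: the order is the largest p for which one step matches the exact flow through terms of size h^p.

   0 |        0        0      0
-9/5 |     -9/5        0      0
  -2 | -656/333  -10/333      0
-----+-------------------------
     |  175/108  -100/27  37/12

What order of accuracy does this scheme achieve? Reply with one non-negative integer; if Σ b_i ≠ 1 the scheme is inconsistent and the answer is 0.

b = (175/108, -100/27, 37/12)
c = (0, -9/5, -2)
Ac = (0, 0, 2/37)
Σ b_i: 175/108·1 + (-100/27)·1 + 37/12·1 = 1 ✓
b·c: (-100/27)·(-9/5) + 37/12·(-2) = 1/2 ✓
b·c²: (-100/27)·81/25 + 37/12·4 = 1/3 ✓
b·Ac: 37/12·2/37 = 1/6 ✓; 3 stages ⇒ order 3.

3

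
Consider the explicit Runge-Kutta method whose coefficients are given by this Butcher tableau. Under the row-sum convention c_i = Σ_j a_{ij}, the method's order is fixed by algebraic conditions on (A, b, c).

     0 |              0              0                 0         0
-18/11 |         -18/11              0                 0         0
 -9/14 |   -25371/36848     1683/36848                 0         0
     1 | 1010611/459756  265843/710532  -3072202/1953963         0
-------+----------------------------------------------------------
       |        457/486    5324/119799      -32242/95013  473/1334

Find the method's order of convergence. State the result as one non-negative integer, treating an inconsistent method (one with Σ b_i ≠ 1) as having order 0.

4

b = (457/486, 5324/119799, -32242/95013, 473/1334)
c = (0, -18/11, -9/14, 1)
Ac = (0, 0, -1377/18424, 377/946)
Σ b_i: 457/486·1 + 5324/119799·1 + (-32242/95013)·1 + 473/1334·1 = 1 ✓
b·c: 5324/119799·(-18/11) + (-32242/95013)·(-9/14) + 473/1334·1 = 1/2 ✓
b·c²: 5324/119799·324/121 + (-32242/95013)·81/196 + 473/1334·1 = 1/3 ✓
b·Ac: (-32242/95013)·(-1377/18424) + 473/1334·377/946 = 1/6 ✓
b·c³: 5324/119799·(-5832/1331) + (-32242/95013)·(-729/2744) + 473/1334·1 = 1/4 ✓
b·(c∘Ac): (-32242/95013)·12393/257936 + 473/1334·377/946 = 1/8 ✓
b·Ac²: (-32242/95013)·12393/101332 + 473/1334·10991/31218 = 1/12 ✓
b·A²c: 473/1334·667/5676 = 1/24 ✓; 4 stages ⇒ order 4.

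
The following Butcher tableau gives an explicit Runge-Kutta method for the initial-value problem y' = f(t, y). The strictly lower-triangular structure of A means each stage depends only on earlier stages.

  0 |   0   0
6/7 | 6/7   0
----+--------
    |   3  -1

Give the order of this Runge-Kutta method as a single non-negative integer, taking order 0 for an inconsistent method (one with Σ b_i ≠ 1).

b = (3, -1)
c = (0, 6/7)
Σ b_i: 3·1 + (-1)·1 = 2 ≠ 1 ⇒ order 0.

0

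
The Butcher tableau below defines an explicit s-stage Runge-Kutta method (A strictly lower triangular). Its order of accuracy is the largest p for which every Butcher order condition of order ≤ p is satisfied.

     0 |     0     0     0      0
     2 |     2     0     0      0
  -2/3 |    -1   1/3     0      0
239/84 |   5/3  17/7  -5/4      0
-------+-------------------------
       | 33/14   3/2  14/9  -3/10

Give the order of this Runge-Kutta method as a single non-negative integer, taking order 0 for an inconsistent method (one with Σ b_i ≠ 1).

b = (33/14, 3/2, 14/9, -3/10)
c = (0, 2, -2/3, 239/84)
Ac = (0, 0, 2/3, 239/42)
Σ b_i: 33/14·1 + 3/2·1 + 14/9·1 + (-3/10)·1 = 3221/630 ≠ 1 ⇒ order 0.

0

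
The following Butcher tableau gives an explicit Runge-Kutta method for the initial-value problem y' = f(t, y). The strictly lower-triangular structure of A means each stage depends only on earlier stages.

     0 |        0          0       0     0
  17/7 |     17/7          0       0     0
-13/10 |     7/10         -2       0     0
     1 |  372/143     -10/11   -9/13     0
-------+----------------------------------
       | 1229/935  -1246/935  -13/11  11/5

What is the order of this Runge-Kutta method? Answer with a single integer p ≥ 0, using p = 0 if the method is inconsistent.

2

b = (1229/935, -1246/935, -13/11, 11/5)
c = (0, 17/7, -13/10, 1)
Ac = (0, 0, -34/7, -1007/770)
Σ b_i: 1229/935·1 + (-1246/935)·1 + (-13/11)·1 + 11/5·1 = 1 ✓
b·c: (-1246/935)·17/7 + (-13/11)·(-13/10) + 11/5·1 = 1/2 ✓
b·c²: (-1246/935)·289/49 + (-13/11)·169/100 + 11/5·1 = -58959/7700 ≠ 1/3 ⇒ order 2.
b·Ac: (-13/11)·(-34/7) + 11/5·(-1007/770) = 11023/3850 ≠ 1/6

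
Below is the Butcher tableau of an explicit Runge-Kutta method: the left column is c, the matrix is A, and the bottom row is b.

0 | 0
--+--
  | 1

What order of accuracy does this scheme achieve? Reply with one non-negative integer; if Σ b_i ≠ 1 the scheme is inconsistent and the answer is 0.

b = (1)
c = (0)
Σ b_i: 1·1 = 1 ✓; 1 stage ⇒ order 1.

1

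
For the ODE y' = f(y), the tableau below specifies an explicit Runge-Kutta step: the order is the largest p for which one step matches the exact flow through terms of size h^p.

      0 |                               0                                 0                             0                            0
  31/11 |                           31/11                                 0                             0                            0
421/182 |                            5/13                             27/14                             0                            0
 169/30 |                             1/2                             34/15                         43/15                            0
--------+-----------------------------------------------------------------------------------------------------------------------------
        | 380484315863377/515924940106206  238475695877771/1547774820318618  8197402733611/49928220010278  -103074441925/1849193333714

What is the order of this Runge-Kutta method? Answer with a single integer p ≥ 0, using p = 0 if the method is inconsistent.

3

b = (380484315863377/515924940106206, 238475695877771/1547774820318618, 8197402733611/49928220010278, -103074441925/1849193333714)
c = (0, 31/11, 421/182, 169/30)
Ac = (0, 0, 837/154, 390961/30030)
Σ b_i: 380484315863377/515924940106206·1 + 238475695877771/1547774820318618·1 + 8197402733611/49928220010278·1 + (-103074441925/1849193333714)·1 = 1 ✓
b·c: 238475695877771/1547774820318618·31/11 + 8197402733611/49928220010278·421/182 + (-103074441925/1849193333714)·169/30 = 1/2 ✓
b·c²: 238475695877771/1547774820318618·961/121 + 8197402733611/49928220010278·177241/33124 + (-103074441925/1849193333714)·28561/900 = 1/3 ✓
b·Ac: 8197402733611/49928220010278·837/154 + (-103074441925/1849193333714)·390961/30030 = 1/6 ✓
b·c³: 238475695877771/1547774820318618·29791/1331 + 8197402733611/49928220010278·74618461/6028568 + (-103074441925/1849193333714)·4826809/27000 = -2240986785101659037/499781482302882780 ≠ 1/4 ⇒ order 3.
b·(c∘Ac): 8197402733611/49928220010278·352377/28028 + (-103074441925/1849193333714)·5082493/69300 = -67364545734343/33285480006852 ≠ 1/8
b·Ac²: 8197402733611/49928220010278·25947/1694 + (-103074441925/1849193333714)·2004478499/60120060 = 14579263393236643/22212510324572568 ≠ 1/12
b·A²c: (-103074441925/1849193333714)·11997/770 = -35330973707835/40682253341708 ≠ 1/24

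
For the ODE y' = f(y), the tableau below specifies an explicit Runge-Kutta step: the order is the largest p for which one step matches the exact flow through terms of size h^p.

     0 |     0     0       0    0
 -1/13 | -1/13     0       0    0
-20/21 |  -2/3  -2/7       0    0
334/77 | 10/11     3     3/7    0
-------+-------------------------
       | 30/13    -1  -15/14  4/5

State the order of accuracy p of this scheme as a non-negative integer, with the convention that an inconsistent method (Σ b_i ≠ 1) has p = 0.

0

b = (30/13, -1, -15/14, 4/5)
c = (0, -1/13, -20/21, 334/77)
Ac = (0, 0, 2/91, -407/637)
Σ b_i: 30/13·1 + (-1)·1 + (-15/14)·1 + 4/5·1 = 943/910 ≠ 1 ⇒ order 0.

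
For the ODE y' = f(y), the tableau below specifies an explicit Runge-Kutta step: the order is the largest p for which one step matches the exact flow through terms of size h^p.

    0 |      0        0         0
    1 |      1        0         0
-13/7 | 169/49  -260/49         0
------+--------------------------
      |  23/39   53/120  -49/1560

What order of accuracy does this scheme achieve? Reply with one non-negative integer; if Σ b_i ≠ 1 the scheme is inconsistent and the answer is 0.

3

b = (23/39, 53/120, -49/1560)
c = (0, 1, -13/7)
Ac = (0, 0, -260/49)
Σ b_i: 23/39·1 + 53/120·1 + (-49/1560)·1 = 1 ✓
b·c: 53/120·1 + (-49/1560)·(-13/7) = 1/2 ✓
b·c²: 53/120·1 + (-49/1560)·169/49 = 1/3 ✓
b·Ac: (-49/1560)·(-260/49) = 1/6 ✓; 3 stages ⇒ order 3.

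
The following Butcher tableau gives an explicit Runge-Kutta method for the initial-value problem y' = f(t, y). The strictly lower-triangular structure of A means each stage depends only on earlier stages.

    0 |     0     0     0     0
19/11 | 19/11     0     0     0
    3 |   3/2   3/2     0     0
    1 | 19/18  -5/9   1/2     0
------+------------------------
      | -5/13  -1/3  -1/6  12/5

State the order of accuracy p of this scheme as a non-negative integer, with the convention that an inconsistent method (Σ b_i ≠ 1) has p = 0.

0

b = (-5/13, -1/3, -1/6, 12/5)
c = (0, 19/11, 3, 1)
Ac = (0, 0, 57/22, 107/198)
Σ b_i: (-5/13)·1 + (-1/3)·1 + (-1/6)·1 + 12/5·1 = 197/130 ≠ 1 ⇒ order 0.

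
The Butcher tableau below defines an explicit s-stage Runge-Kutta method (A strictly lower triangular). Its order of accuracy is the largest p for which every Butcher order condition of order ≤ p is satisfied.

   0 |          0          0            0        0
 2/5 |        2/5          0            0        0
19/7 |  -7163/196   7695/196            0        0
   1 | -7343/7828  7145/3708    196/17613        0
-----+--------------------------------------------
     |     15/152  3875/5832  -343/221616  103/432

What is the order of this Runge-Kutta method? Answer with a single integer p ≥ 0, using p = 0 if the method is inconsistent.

4

b = (15/152, 3875/5832, -343/221616, 103/432)
c = (0, 2/5, 19/7, 1)
Ac = (0, 0, 1539/98, 165/206)
Σ b_i: 15/152·1 + 3875/5832·1 + (-343/221616)·1 + 103/432·1 = 1 ✓
b·c: 3875/5832·2/5 + (-343/221616)·19/7 + 103/432·1 = 1/2 ✓
b·c²: 3875/5832·4/25 + (-343/221616)·361/49 + 103/432·1 = 1/3 ✓
b·Ac: (-343/221616)·1539/98 + 103/432·165/206 = 1/6 ✓
b·c³: 3875/5832·8/125 + (-343/221616)·6859/343 + 103/432·1 = 1/4 ✓
b·(c∘Ac): (-343/221616)·29241/686 + 103/432·165/206 = 1/8 ✓
b·Ac²: (-343/221616)·1539/245 + 103/432·201/515 = 1/12 ✓
b·A²c: 103/432·18/103 = 1/24 ✓; 4 stages ⇒ order 4.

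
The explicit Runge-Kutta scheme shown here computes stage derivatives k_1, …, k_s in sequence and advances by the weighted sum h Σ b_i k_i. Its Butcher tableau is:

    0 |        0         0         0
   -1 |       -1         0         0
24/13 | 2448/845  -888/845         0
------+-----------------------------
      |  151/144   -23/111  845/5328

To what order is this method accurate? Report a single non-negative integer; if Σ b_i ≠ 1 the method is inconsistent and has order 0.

b = (151/144, -23/111, 845/5328)
c = (0, -1, 24/13)
Ac = (0, 0, 888/845)
Σ b_i: 151/144·1 + (-23/111)·1 + 845/5328·1 = 1 ✓
b·c: (-23/111)·(-1) + 845/5328·24/13 = 1/2 ✓
b·c²: (-23/111)·1 + 845/5328·576/169 = 1/3 ✓
b·Ac: 845/5328·888/845 = 1/6 ✓; 3 stages ⇒ order 3.

3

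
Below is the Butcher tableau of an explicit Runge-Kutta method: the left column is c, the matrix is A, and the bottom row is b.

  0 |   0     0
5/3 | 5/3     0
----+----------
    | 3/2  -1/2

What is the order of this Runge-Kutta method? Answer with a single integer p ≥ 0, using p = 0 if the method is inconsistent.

1

b = (3/2, -1/2)
c = (0, 5/3)
Σ b_i: 3/2·1 + (-1/2)·1 = 1 ✓
b·c: (-1/2)·5/3 = -5/6 ≠ 1/2 ⇒ order 1.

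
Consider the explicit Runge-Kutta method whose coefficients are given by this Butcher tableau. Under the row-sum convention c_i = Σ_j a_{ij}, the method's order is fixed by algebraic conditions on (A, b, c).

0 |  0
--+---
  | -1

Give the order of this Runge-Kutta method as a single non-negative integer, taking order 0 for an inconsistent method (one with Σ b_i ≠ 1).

b = (-1)
c = (0)
Σ b_i: (-1)·1 = -1 ≠ 1 ⇒ order 0.

0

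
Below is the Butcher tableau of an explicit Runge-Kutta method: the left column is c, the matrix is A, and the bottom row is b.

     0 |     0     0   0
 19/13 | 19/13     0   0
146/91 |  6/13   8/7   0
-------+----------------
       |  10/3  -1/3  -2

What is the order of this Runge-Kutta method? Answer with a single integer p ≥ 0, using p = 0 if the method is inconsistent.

b = (10/3, -1/3, -2)
c = (0, 19/13, 146/91)
Ac = (0, 0, 152/91)
Σ b_i: 10/3·1 + (-1/3)·1 + (-2)·1 = 1 ✓
b·c: (-1/3)·19/13 + (-2)·146/91 = -1009/273 ≠ 1/2 ⇒ order 1.

1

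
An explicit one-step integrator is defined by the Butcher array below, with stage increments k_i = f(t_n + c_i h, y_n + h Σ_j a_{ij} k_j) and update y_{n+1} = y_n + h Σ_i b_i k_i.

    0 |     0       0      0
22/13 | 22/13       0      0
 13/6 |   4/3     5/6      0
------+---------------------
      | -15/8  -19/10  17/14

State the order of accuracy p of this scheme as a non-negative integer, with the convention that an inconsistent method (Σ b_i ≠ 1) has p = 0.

b = (-15/8, -19/10, 17/14)
c = (0, 22/13, 13/6)
Ac = (0, 0, 55/39)
Σ b_i: (-15/8)·1 + (-19/10)·1 + 17/14·1 = -717/280 ≠ 1 ⇒ order 0.

0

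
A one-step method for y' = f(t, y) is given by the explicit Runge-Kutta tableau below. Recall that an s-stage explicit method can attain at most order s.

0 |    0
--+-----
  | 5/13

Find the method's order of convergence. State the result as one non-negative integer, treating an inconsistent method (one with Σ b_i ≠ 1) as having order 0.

b = (5/13)
c = (0)
Σ b_i: 5/13·1 = 5/13 ≠ 1 ⇒ order 0.

0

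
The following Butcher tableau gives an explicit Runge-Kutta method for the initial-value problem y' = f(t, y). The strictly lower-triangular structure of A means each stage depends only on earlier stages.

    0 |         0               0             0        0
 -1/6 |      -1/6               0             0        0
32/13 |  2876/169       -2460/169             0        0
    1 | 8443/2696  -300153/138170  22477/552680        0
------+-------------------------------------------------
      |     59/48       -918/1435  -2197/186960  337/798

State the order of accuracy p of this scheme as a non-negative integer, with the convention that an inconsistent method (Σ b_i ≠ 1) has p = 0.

4

b = (59/48, -918/1435, -2197/186960, 337/798)
c = (0, -1/6, 32/13, 1)
Ac = (0, 0, 410/169, 623/1348)
Σ b_i: 59/48·1 + (-918/1435)·1 + (-2197/186960)·1 + 337/798·1 = 1 ✓
b·c: (-918/1435)·(-1/6) + (-2197/186960)·32/13 + 337/798·1 = 1/2 ✓
b·c²: (-918/1435)·1/36 + (-2197/186960)·1024/169 + 337/798·1 = 1/3 ✓
b·Ac: (-2197/186960)·410/169 + 337/798·623/1348 = 1/6 ✓
b·c³: (-918/1435)·(-1/216) + (-2197/186960)·32768/2197 + 337/798·1 = 1/4 ✓
b·(c∘Ac): (-2197/186960)·13120/2197 + 337/798·623/1348 = 1/8 ✓
b·Ac²: (-2197/186960)·(-205/507) + 337/798·1505/8088 = 1/12 ✓
b·A²c: 337/798·133/1348 = 1/24 ✓; 4 stages ⇒ order 4.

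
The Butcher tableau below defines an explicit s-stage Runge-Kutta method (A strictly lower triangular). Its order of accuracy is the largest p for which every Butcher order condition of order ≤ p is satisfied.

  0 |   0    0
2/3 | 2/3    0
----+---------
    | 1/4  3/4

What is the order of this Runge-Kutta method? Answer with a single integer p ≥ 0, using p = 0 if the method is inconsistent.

2

b = (1/4, 3/4)
c = (0, 2/3)
Σ b_i: 1/4·1 + 3/4·1 = 1 ✓
b·c: 3/4·2/3 = 1/2 ✓; 2 stages ⇒ order 2.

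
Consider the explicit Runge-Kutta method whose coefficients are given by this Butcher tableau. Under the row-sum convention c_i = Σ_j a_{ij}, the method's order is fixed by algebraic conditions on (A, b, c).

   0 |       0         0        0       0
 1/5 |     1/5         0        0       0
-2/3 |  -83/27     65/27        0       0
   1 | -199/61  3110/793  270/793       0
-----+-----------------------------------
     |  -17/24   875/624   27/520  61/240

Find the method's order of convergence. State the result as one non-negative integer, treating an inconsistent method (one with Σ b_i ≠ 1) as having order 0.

4

b = (-17/24, 875/624, 27/520, 61/240)
c = (0, 1/5, -2/3, 1)
Ac = (0, 0, 13/27, 34/61)
Σ b_i: (-17/24)·1 + 875/624·1 + 27/520·1 + 61/240·1 = 1 ✓
b·c: 875/624·1/5 + 27/520·(-2/3) + 61/240·1 = 1/2 ✓
b·c²: 875/624·1/25 + 27/520·4/9 + 61/240·1 = 1/3 ✓
b·Ac: 27/520·13/27 + 61/240·34/61 = 1/6 ✓
b·c³: 875/624·1/125 + 27/520·(-8/27) + 61/240·1 = 1/4 ✓
b·(c∘Ac): 27/520·(-26/81) + 61/240·34/61 = 1/8 ✓
b·Ac²: 27/520·13/135 + 61/240·94/305 = 1/12 ✓
b·A²c: 61/240·10/61 = 1/24 ✓; 4 stages ⇒ order 4.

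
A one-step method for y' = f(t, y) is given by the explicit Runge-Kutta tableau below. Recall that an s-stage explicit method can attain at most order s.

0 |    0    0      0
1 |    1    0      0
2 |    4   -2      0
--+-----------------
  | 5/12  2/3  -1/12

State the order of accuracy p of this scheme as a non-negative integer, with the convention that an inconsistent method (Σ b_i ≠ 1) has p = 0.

3

b = (5/12, 2/3, -1/12)
c = (0, 1, 2)
Ac = (0, 0, -2)
Σ b_i: 5/12·1 + 2/3·1 + (-1/12)·1 = 1 ✓
b·c: 2/3·1 + (-1/12)·2 = 1/2 ✓
b·c²: 2/3·1 + (-1/12)·4 = 1/3 ✓
b·Ac: (-1/12)·(-2) = 1/6 ✓; 3 stages ⇒ order 3.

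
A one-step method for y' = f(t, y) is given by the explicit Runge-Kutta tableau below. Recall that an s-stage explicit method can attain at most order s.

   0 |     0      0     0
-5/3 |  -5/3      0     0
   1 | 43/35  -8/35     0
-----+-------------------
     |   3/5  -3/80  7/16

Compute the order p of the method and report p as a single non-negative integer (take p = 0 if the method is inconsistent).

3

b = (3/5, -3/80, 7/16)
c = (0, -5/3, 1)
Ac = (0, 0, 8/21)
Σ b_i: 3/5·1 + (-3/80)·1 + 7/16·1 = 1 ✓
b·c: (-3/80)·(-5/3) + 7/16·1 = 1/2 ✓
b·c²: (-3/80)·25/9 + 7/16·1 = 1/3 ✓
b·Ac: 7/16·8/21 = 1/6 ✓; 3 stages ⇒ order 3.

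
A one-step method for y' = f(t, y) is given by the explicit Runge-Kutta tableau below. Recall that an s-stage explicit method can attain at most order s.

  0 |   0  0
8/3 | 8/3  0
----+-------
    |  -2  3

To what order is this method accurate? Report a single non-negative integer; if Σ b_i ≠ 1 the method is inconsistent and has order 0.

1

b = (-2, 3)
c = (0, 8/3)
Σ b_i: (-2)·1 + 3·1 = 1 ✓
b·c: 3·8/3 = 8 ≠ 1/2 ⇒ order 1.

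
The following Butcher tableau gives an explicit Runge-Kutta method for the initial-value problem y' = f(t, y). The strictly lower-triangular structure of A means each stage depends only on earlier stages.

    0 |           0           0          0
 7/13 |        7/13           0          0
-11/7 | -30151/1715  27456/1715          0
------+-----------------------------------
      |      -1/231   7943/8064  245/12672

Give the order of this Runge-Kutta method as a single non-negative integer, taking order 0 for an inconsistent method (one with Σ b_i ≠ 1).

3

b = (-1/231, 7943/8064, 245/12672)
c = (0, 7/13, -11/7)
Ac = (0, 0, 2112/245)
Σ b_i: (-1/231)·1 + 7943/8064·1 + 245/12672·1 = 1 ✓
b·c: 7943/8064·7/13 + 245/12672·(-11/7) = 1/2 ✓
b·c²: 7943/8064·49/169 + 245/12672·121/49 = 1/3 ✓
b·Ac: 245/12672·2112/245 = 1/6 ✓; 3 stages ⇒ order 3.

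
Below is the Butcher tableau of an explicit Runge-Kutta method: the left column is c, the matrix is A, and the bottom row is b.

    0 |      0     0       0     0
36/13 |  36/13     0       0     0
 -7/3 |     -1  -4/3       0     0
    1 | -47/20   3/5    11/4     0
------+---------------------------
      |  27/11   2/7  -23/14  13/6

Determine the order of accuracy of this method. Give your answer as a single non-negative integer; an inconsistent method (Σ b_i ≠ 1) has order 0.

0

b = (27/11, 2/7, -23/14, 13/6)
c = (0, 36/13, -7/3, 1)
Ac = (0, 0, -48/13, -3709/780)
Σ b_i: 27/11·1 + 2/7·1 + (-23/14)·1 + 13/6·1 = 754/231 ≠ 1 ⇒ order 0.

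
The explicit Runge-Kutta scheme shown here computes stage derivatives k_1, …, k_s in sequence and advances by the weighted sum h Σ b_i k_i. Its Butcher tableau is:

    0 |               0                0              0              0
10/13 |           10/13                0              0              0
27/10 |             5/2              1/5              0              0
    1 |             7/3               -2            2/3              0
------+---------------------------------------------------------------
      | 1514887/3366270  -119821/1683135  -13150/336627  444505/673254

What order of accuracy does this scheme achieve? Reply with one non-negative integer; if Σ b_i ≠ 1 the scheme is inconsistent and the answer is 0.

b = (1514887/3366270, -119821/1683135, -13150/336627, 444505/673254)
c = (0, 10/13, 27/10, 1)
Ac = (0, 0, 2/13, 17/65)
Σ b_i: 1514887/3366270·1 + (-119821/1683135)·1 + (-13150/336627)·1 + 444505/673254·1 = 1 ✓
b·c: (-119821/1683135)·10/13 + (-13150/336627)·27/10 + 444505/673254·1 = 1/2 ✓
b·c²: (-119821/1683135)·100/169 + (-13150/336627)·729/100 + 444505/673254·1 = 1/3 ✓
b·Ac: (-13150/336627)·2/13 + 444505/673254·17/65 = 1/6 ✓
b·c³: (-119821/1683135)·1000/2197 + (-13150/336627)·19683/1000 + 444505/673254·1 = -4115509/29174340 ≠ 1/4 ⇒ order 3.
b·(c∘Ac): (-13150/336627)·27/65 + 444505/673254·17/65 = 1369297/8752302 ≠ 1/8
b·Ac²: (-13150/336627)·20/169 + 444505/673254·31067/8450 = 70682753/29174340 ≠ 1/12
b·A²c: 444505/673254·4/39 = 889010/13128453 ≠ 1/24

3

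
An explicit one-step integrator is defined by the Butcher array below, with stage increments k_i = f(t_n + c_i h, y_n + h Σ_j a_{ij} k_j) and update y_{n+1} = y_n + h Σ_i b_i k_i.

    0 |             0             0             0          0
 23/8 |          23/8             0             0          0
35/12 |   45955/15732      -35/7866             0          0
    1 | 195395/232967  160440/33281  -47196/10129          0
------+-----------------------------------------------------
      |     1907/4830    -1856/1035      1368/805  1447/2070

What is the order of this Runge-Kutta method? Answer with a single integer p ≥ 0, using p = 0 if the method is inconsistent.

b = (1907/4830, -1856/1035, 1368/805, 1447/2070)
c = (0, 23/8, 35/12, 1)
Ac = (0, 0, -35/2736, 390/1447)
Σ b_i: 1907/4830·1 + (-1856/1035)·1 + 1368/805·1 + 1447/2070·1 = 1 ✓
b·c: (-1856/1035)·23/8 + 1368/805·35/12 + 1447/2070·1 = 1/2 ✓
b·c²: (-1856/1035)·529/64 + 1368/805·1225/144 + 1447/2070·1 = 1/3 ✓
b·Ac: 1368/805·(-35/2736) + 1447/2070·390/1447 = 1/6 ✓
b·c³: (-1856/1035)·12167/512 + 1368/805·42875/1728 + 1447/2070·1 = 1/4 ✓
b·(c∘Ac): 1368/805·(-1225/32832) + 1447/2070·390/1447 = 1/8 ✓
b·Ac²: 1368/805·(-805/21888) + 1447/2070·2415/11576 = 1/12 ✓
b·A²c: 1447/2070·345/5788 = 1/24 ✓; 4 stages ⇒ order 4.

4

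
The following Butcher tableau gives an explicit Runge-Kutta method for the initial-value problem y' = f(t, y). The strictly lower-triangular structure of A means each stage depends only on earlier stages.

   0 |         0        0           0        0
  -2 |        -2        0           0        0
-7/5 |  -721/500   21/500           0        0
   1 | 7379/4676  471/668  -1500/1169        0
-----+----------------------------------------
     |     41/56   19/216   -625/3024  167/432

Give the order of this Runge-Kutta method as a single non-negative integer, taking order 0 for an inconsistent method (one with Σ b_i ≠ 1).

b = (41/56, 19/216, -625/3024, 167/432)
c = (0, -2, -7/5, 1)
Ac = (0, 0, -21/250, 129/334)
Σ b_i: 41/56·1 + 19/216·1 + (-625/3024)·1 + 167/432·1 = 1 ✓
b·c: 19/216·(-2) + (-625/3024)·(-7/5) + 167/432·1 = 1/2 ✓
b·c²: 19/216·4 + (-625/3024)·49/25 + 167/432·1 = 1/3 ✓
b·Ac: (-625/3024)·(-21/250) + 167/432·129/334 = 1/6 ✓
b·c³: 19/216·(-8) + (-625/3024)·(-343/125) + 167/432·1 = 1/4 ✓
b·(c∘Ac): (-625/3024)·147/1250 + 167/432·129/334 = 1/8 ✓
b·Ac²: (-625/3024)·21/125 + 167/432·51/167 = 1/12 ✓
b·A²c: 167/432·18/167 = 1/24 ✓; 4 stages ⇒ order 4.

4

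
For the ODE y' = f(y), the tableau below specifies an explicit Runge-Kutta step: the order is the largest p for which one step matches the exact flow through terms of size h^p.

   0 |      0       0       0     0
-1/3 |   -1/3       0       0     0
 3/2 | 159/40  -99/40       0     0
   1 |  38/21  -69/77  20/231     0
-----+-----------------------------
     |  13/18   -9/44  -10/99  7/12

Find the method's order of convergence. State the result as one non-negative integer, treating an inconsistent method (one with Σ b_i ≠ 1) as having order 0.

b = (13/18, -9/44, -10/99, 7/12)
c = (0, -1/3, 3/2, 1)
Ac = (0, 0, 33/40, 3/7)
Σ b_i: 13/18·1 + (-9/44)·1 + (-10/99)·1 + 7/12·1 = 1 ✓
b·c: (-9/44)·(-1/3) + (-10/99)·3/2 + 7/12·1 = 1/2 ✓
b·c²: (-9/44)·1/9 + (-10/99)·9/4 + 7/12·1 = 1/3 ✓
b·Ac: (-10/99)·33/40 + 7/12·3/7 = 1/6 ✓
b·c³: (-9/44)·(-1/27) + (-10/99)·27/8 + 7/12·1 = 1/4 ✓
b·(c∘Ac): (-10/99)·99/80 + 7/12·3/7 = 1/8 ✓
b·Ac²: (-10/99)·(-11/40) + 7/12·2/21 = 1/12 ✓
b·A²c: 7/12·1/14 = 1/24 ✓; 4 stages ⇒ order 4.

4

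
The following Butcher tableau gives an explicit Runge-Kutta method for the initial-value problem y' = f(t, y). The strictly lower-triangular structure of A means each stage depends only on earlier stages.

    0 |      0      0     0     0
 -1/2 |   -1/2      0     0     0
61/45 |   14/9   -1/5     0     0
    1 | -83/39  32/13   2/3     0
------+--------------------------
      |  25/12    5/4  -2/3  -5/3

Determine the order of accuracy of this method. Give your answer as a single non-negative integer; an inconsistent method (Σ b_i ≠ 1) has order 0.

b = (25/12, 5/4, -2/3, -5/3)
c = (0, -1/2, 61/45, 1)
Ac = (0, 0, 1/10, -574/1755)
Σ b_i: 25/12·1 + 5/4·1 + (-2/3)·1 + (-5/3)·1 = 1 ✓
b·c: 5/4·(-1/2) + (-2/3)·61/45 + (-5/3)·1 = -3451/1080 ≠ 1/2 ⇒ order 1.

1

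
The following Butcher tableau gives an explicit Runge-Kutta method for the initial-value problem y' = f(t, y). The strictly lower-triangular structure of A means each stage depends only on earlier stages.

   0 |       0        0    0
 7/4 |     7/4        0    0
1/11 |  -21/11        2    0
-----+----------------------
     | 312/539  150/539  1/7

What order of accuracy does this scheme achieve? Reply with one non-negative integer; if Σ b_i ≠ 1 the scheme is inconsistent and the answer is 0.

b = (312/539, 150/539, 1/7)
c = (0, 7/4, 1/11)
Ac = (0, 0, 7/2)
Σ b_i: 312/539·1 + 150/539·1 + 1/7·1 = 1 ✓
b·c: 150/539·7/4 + 1/7·1/11 = 1/2 ✓
b·c²: 150/539·49/16 + 1/7·1/121 = 5783/6776 ≠ 1/3 ⇒ order 2.
b·Ac: 1/7·7/2 = 1/2 ≠ 1/6

2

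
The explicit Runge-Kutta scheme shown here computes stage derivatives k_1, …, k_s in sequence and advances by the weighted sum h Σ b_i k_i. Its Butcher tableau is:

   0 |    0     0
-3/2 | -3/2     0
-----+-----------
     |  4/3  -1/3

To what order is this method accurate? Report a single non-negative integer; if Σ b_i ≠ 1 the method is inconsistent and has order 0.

2

b = (4/3, -1/3)
c = (0, -3/2)
Σ b_i: 4/3·1 + (-1/3)·1 = 1 ✓
b·c: (-1/3)·(-3/2) = 1/2 ✓; 2 stages ⇒ order 2.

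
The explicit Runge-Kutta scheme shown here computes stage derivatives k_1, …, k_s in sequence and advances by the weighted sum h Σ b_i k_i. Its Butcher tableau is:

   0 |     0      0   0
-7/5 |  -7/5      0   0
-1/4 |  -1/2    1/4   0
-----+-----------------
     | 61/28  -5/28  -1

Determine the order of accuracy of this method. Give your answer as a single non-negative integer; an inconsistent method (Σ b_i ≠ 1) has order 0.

2

b = (61/28, -5/28, -1)
c = (0, -7/5, -1/4)
Ac = (0, 0, -7/20)
Σ b_i: 61/28·1 + (-5/28)·1 + (-1)·1 = 1 ✓
b·c: (-5/28)·(-7/5) + (-1)·(-1/4) = 1/2 ✓
b·c²: (-5/28)·49/25 + (-1)·1/16 = -33/80 ≠ 1/3 ⇒ order 2.
b·Ac: (-1)·(-7/20) = 7/20 ≠ 1/6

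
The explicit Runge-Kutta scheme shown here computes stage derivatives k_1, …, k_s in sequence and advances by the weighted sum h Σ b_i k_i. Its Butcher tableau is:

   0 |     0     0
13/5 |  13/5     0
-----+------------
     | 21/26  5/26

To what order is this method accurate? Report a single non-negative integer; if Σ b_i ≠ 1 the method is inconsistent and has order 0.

2

b = (21/26, 5/26)
c = (0, 13/5)
Σ b_i: 21/26·1 + 5/26·1 = 1 ✓
b·c: 5/26·13/5 = 1/2 ✓; 2 stages ⇒ order 2.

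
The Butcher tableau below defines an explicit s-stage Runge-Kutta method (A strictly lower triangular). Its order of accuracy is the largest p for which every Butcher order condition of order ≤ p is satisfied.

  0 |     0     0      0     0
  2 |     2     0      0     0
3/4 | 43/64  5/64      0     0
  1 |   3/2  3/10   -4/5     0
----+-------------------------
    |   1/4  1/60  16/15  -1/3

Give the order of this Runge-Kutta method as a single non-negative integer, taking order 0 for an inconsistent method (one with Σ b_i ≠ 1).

b = (1/4, 1/60, 16/15, -1/3)
c = (0, 2, 3/4, 1)
Ac = (0, 0, 5/32, 0)
Σ b_i: 1/4·1 + 1/60·1 + 16/15·1 + (-1/3)·1 = 1 ✓
b·c: 1/60·2 + 16/15·3/4 + (-1/3)·1 = 1/2 ✓
b·c²: 1/60·4 + 16/15·9/16 + (-1/3)·1 = 1/3 ✓
b·Ac: 16/15·5/32 = 1/6 ✓
b·c³: 1/60·8 + 16/15·27/64 + (-1/3)·1 = 1/4 ✓
b·(c∘Ac): 16/15·15/128 = 1/8 ✓
b·Ac²: 16/15·5/16 + (-1/3)·3/4 = 1/12 ✓
b·A²c: (-1/3)·(-1/8) = 1/24 ✓; 4 stages ⇒ order 4.

4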